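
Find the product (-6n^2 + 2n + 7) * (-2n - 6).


Distribute each term of the first polynomial:
  (-6n^2)(-2n - 6) = 12n^3 + 36n^2
  (2n)(-2n - 6) = -4n^2 - 12n
  (7)(-2n - 6) = -14n - 42
Sum: 12n^3 + 32n^2 - 26n - 42


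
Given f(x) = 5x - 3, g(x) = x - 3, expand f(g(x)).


Substitute g(x) into f:
f(g(x)) = 5*(x - 3) + (-3)
Expand and combine: 5x - 18


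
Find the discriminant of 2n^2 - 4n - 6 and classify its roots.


D = b^2 - 4ac = (-4)^2 - 4(2)(-6) = 16 + 48 = 64
Since D > 0: two distinct rational roots


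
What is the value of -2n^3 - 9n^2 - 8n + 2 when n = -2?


Using direct substitution:
  -2 * (-2)^3 = 16
  -9 * (-2)^2 = -36
  -8 * (-2)^1 = 16
  constant: 2
Sum = 16 - 36 + 16 + 2 = -2


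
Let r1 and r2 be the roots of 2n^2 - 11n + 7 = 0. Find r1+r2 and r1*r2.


For an^2+bn+c=0: sum = -b/a, product = c/a.
a=2, b=-11, c=7
Sum = -(-11)/2 = 11/2
Product = (7)/2 = 7/2


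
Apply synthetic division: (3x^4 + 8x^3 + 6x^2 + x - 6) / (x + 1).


Synthetic division with c = -1. Coefficients: 3, 8, 6, 1, -6
Bring down 3.
  3 * -1 = -3; -3 + 8 = 5
  5 * -1 = -5; -5 + 6 = 1
  1 * -1 = -1; -1 + 1 = 0
  0 * -1 = 0; 0 - 6 = -6
Quotient: 3x^3 + 5x^2 + x, Remainder: -6


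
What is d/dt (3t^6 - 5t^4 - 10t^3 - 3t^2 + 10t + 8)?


Apply the power rule term by term:
  d/dt(3t^6) = 18t^5
  d/dt(-5t^4) = -20t^3
  d/dt(-10t^3) = -30t^2
  d/dt(-3t^2) = -6t
  d/dt(10t) = 10
  d/dt(8) = 0
p'(t) = 18t^5 - 20t^3 - 30t^2 - 6t + 10


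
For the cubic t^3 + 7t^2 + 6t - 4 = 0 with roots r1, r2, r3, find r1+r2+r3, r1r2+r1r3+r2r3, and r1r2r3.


Monic cubic t^3+bt^2+ct+d=0: sum=-b, pairwise sum=c, product=-d.
b=7, c=6, d=-4
r1+r2+r3 = -7
r1r2+r1r3+r2r3 = 6
r1r2r3 = 4


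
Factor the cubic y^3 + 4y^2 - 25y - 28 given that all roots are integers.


Try integer roots (divisors of -28). y=-1: p(-1)=0.
Divide out (y + 1): quotient is y^2 + 3y - 28.
Factor the quadratic: (y - 4)(y + 7)
Result: (y + 1)(y - 4)(y + 7)


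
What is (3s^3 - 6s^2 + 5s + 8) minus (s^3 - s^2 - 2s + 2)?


Distribute the minus sign:
  (3s^3 - 6s^2 + 5s + 8)
- (s^3 - s^2 - 2s + 2)
Negate second polynomial: -s^3 + s^2 + 2s - 2
Add: 2s^3 - 5s^2 + 7s + 6


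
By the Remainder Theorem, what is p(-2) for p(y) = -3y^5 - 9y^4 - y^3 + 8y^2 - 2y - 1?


By the Remainder Theorem, the remainder equals p(-2):
  -3*(-2)^5 = 96
  -9*(-2)^4 = -144
  -1*(-2)^3 = 8
  8*(-2)^2 = 32
  -2*(-2)^1 = 4
  constant: -1
Sum: 96 - 144 + 8 + 32 + 4 - 1 = -5


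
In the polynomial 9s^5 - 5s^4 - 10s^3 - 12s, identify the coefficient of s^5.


Read off the coefficient of s^5: 9


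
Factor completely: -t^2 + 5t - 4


Roots satisfy r1 + r2 = -b/a = 5 and r1*r2 = c/a = 4.
So r1 = 4, r2 = 1.
-t^2 + 5t - 4 = -(t - r1)(t - r2) = -(t - 4)(t - 1)


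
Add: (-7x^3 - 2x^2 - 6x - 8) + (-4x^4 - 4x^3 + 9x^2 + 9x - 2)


Align terms by degree and add:
  -7x^3 - 2x^2 - 6x - 8
  -4x^4 - 4x^3 + 9x^2 + 9x - 2
= -4x^4 - 11x^3 + 7x^2 + 3x - 10


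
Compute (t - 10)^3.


Expand (t - 10)^3 by repeated multiplication:
  (t - 10)^2 = t^2 - 20t + 100
= t^3 - 30t^2 + 300t - 1000


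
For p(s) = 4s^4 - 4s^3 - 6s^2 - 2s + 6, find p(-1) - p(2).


p(-1) = 10
p(2) = 10
p(-1) - p(2) = 10 - 10 = 0


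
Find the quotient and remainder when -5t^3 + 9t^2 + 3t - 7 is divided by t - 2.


(-5t^3 + 9t^2 + 3t - 7) / (t - 2)
Step 1: -5t^2 * (t - 2) = -5t^3 + 10t^2; subtract.
Step 2: -t * (t - 2) = -t^2 + 2t; subtract.
Step 3: 1 * (t - 2) = t - 2; subtract.
Quotient: -5t^2 - t + 1, Remainder: -5


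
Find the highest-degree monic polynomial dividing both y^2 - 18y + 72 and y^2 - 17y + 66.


Factor each:
  y^2 - 18y + 72 = (y - 6)(y - 12)
  y^2 - 17y + 66 = (y - 6)(y - 11)
Common monic factor: y - 6


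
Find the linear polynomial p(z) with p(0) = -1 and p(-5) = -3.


p(z) = mz + b. Using p(0)=-1, p(-5)=-3:
m = (-1 + 3)/(0 + 5) = 2/5 = 2/5
b = -1 - m*(0) = -1 = -1
p(z) = (2/5)z - 1


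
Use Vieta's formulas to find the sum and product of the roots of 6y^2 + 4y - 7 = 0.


For ay^2+by+c=0: sum = -b/a, product = c/a.
a=6, b=4, c=-7
Sum = -(4)/6 = -2/3
Product = (-7)/6 = -7/6


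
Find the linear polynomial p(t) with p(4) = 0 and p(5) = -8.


p(t) = mt + b. Using p(4)=0, p(5)=-8:
m = (0 + 8)/(4 - 5) = 8/-1 = -8
b = 0 - m*(4) = 0 + 32 = 32
p(t) = -8t + 32


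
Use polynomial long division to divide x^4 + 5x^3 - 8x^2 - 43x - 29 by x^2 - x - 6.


(x^4 + 5x^3 - 8x^2 - 43x - 29) / (x^2 - x - 6)
Step 1: x^2 * (x^2 - x - 6) = x^4 - x^3 - 6x^2; subtract.
Step 2: 6x * (x^2 - x - 6) = 6x^3 - 6x^2 - 36x; subtract.
Step 3: 4 * (x^2 - x - 6) = 4x^2 - 4x - 24; subtract.
Quotient: x^2 + 6x + 4, Remainder: -3x - 5


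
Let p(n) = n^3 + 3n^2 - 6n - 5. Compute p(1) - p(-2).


p(1) = -7
p(-2) = 11
p(1) - p(-2) = -7 - 11 = -18


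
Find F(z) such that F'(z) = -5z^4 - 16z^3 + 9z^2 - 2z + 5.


Reverse power rule on each term:
  ∫ -5z^4 dz = -z^5
  ∫ -16z^3 dz = -4z^4
  ∫ 9z^2 dz = 3z^3
  ∫ -2z dz = -z^2
  ∫ 5 dz = 5z
F(z) = -z^5 - 4z^4 + 3z^3 - z^2 + 5z + C


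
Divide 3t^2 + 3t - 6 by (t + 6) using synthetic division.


Synthetic division with c = -6. Coefficients: 3, 3, -6
Bring down 3.
  3 * -6 = -18; -18 + 3 = -15
  -15 * -6 = 90; 90 - 6 = 84
Quotient: 3t - 15, Remainder: 84


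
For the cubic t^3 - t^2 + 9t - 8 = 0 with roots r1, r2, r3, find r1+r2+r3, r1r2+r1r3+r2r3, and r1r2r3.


Monic cubic t^3+bt^2+ct+d=0: sum=-b, pairwise sum=c, product=-d.
b=-1, c=9, d=-8
r1+r2+r3 = 1
r1r2+r1r3+r2r3 = 9
r1r2r3 = 8


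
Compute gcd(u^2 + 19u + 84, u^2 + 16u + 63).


Factor each:
  u^2 + 19u + 84 = (u + 7)(u + 12)
  u^2 + 16u + 63 = (u + 7)(u + 9)
Common monic factor: u + 7


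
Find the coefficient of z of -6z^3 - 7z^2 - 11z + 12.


Read off the coefficient of z: -11


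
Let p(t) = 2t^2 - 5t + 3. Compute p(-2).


Using direct substitution:
  2 * (-2)^2 = 8
  -5 * (-2)^1 = 10
  constant: 3
Sum = 8 + 10 + 3 = 21


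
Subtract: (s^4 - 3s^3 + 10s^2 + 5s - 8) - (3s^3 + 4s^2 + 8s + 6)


Distribute the minus sign:
  (s^4 - 3s^3 + 10s^2 + 5s - 8)
- (3s^3 + 4s^2 + 8s + 6)
Negate second polynomial: -3s^3 - 4s^2 - 8s - 6
Add: s^4 - 6s^3 + 6s^2 - 3s - 14


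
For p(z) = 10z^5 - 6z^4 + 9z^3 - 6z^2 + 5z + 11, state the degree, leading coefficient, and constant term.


Highest power of z is 5, with coefficient 10. Constant term is 11.
Degree = 5, leading coefficient = 10, constant term = 11


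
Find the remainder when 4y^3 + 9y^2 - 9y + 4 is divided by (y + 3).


By the Remainder Theorem, the remainder equals p(-3):
  4*(-3)^3 = -108
  9*(-3)^2 = 81
  -9*(-3)^1 = 27
  constant: 4
Sum: -108 + 81 + 27 + 4 = 4


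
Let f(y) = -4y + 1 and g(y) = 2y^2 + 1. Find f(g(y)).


Substitute g(y) into f:
f(g(y)) = -4*(2y^2 + 1) + 1
Expand and combine: -8y^2 - 3


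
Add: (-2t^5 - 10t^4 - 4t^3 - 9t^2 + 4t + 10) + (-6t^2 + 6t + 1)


Align terms by degree and add:
  -2t^5 - 10t^4 - 4t^3 - 9t^2 + 4t + 10
  -6t^2 + 6t + 1
= -2t^5 - 10t^4 - 4t^3 - 15t^2 + 10t + 11


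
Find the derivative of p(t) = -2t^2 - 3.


Apply the power rule term by term:
  d/dt(-2t^2) = -4t
  d/dt(-3) = 0
p'(t) = -4t


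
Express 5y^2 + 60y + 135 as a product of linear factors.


Roots satisfy r1 + r2 = -b/a = -12 and r1*r2 = c/a = 27.
So r1 = -3, r2 = -9.
5y^2 + 60y + 135 = 5(y - r1)(y - r2) = 5(y + 3)(y + 9)


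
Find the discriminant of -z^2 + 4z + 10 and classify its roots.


D = b^2 - 4ac = (4)^2 - 4(-1)(10) = 16 + 40 = 56
Since D > 0: two distinct irrational roots


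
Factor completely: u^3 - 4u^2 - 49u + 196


Try integer roots (divisors of 196). u=7: p(7)=0.
Divide out (u - 7): quotient is u^2 + 3u - 28.
Factor the quadratic: (u - 4)(u + 7)
Result: (u - 7)(u - 4)(u + 7)


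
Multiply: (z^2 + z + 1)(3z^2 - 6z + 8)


Distribute each term of the first polynomial:
  (z^2)(3z^2 - 6z + 8) = 3z^4 - 6z^3 + 8z^2
  (z)(3z^2 - 6z + 8) = 3z^3 - 6z^2 + 8z
  (1)(3z^2 - 6z + 8) = 3z^2 - 6z + 8
Sum: 3z^4 - 3z^3 + 5z^2 + 2z + 8


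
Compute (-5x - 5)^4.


Expand (-5x - 5)^4 by repeated multiplication:
  (-5x - 5)^2 = 25x^2 + 50x + 25
  (-5x - 5)^3 = -125x^3 - 375x^2 - 375x - 125
= 625x^4 + 2500x^3 + 3750x^2 + 2500x + 625


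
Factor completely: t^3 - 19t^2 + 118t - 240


Try integer roots (divisors of -240). t=5: p(5)=0.
Divide out (t - 5): quotient is t^2 - 14t + 48.
Factor the quadratic: (t - 6)(t - 8)
Result: (t - 5)(t - 6)(t - 8)


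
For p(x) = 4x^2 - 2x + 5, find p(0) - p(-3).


p(0) = 5
p(-3) = 47
p(0) - p(-3) = 5 - 47 = -42


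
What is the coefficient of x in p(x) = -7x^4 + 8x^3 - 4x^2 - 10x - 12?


Read off the coefficient of x: -10


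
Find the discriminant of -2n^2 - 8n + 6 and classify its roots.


D = b^2 - 4ac = (-8)^2 - 4(-2)(6) = 64 + 48 = 112
Since D > 0: two distinct irrational roots


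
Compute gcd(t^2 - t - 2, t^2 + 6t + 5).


Factor each:
  t^2 - t - 2 = (t + 1)(t - 2)
  t^2 + 6t + 5 = (t + 1)(t + 5)
Common monic factor: t + 1


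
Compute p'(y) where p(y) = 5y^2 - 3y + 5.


Apply the power rule term by term:
  d/dy(5y^2) = 10y
  d/dy(-3y) = -3
  d/dy(5) = 0
p'(y) = 10y - 3


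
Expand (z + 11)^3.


Expand (z + 11)^3 by repeated multiplication:
  (z + 11)^2 = z^2 + 22z + 121
= z^3 + 33z^2 + 363z + 1331


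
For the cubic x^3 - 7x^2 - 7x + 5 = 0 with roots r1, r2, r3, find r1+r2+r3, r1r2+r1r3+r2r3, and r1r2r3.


Monic cubic x^3+bx^2+cx+d=0: sum=-b, pairwise sum=c, product=-d.
b=-7, c=-7, d=5
r1+r2+r3 = 7
r1r2+r1r3+r2r3 = -7
r1r2r3 = -5


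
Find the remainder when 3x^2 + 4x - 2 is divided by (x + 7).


By the Remainder Theorem, the remainder equals p(-7):
  3*(-7)^2 = 147
  4*(-7)^1 = -28
  constant: -2
Sum: 147 - 28 - 2 = 117


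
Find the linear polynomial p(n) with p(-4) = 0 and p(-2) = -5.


p(n) = mn + b. Using p(-4)=0, p(-2)=-5:
m = (0 + 5)/(-4 + 2) = 5/-2 = -5/2
b = 0 - m*(-4) = 0 - 10 = -10
p(n) = -(5/2)n - 10


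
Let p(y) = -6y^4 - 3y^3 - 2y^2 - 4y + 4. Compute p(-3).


Using direct substitution:
  -6 * (-3)^4 = -486
  -3 * (-3)^3 = 81
  -2 * (-3)^2 = -18
  -4 * (-3)^1 = 12
  constant: 4
Sum = -486 + 81 - 18 + 12 + 4 = -407


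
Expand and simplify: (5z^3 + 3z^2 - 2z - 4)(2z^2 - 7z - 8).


Distribute each term of the first polynomial:
  (5z^3)(2z^2 - 7z - 8) = 10z^5 - 35z^4 - 40z^3
  (3z^2)(2z^2 - 7z - 8) = 6z^4 - 21z^3 - 24z^2
  (-2z)(2z^2 - 7z - 8) = -4z^3 + 14z^2 + 16z
  (-4)(2z^2 - 7z - 8) = -8z^2 + 28z + 32
Sum: 10z^5 - 29z^4 - 65z^3 - 18z^2 + 44z + 32


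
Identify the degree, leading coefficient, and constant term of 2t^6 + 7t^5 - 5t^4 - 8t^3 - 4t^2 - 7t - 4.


Highest power of t is 6, with coefficient 2. Constant term is -4.
Degree = 6, leading coefficient = 2, constant term = -4


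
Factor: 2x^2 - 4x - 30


Roots satisfy r1 + r2 = -b/a = 2 and r1*r2 = c/a = -15.
So r1 = 5, r2 = -3.
2x^2 - 4x - 30 = 2(x - r1)(x - r2) = 2(x - 5)(x + 3)


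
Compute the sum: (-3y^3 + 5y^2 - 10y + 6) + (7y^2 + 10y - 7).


Align terms by degree and add:
  -3y^3 + 5y^2 - 10y + 6
+ 7y^2 + 10y - 7
= -3y^3 + 12y^2 - 1


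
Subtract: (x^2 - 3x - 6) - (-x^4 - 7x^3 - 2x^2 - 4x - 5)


Distribute the minus sign:
  (x^2 - 3x - 6)
- (-x^4 - 7x^3 - 2x^2 - 4x - 5)
Negate second polynomial: x^4 + 7x^3 + 2x^2 + 4x + 5
Add: x^4 + 7x^3 + 3x^2 + x - 1


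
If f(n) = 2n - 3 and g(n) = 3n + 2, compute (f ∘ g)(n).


Substitute g(n) into f:
f(g(n)) = 2*(3n + 2) + (-3)
Expand and combine: 6n + 1


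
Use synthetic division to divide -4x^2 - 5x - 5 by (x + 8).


Synthetic division with c = -8. Coefficients: -4, -5, -5
Bring down -4.
  -4 * -8 = 32; 32 - 5 = 27
  27 * -8 = -216; -216 - 5 = -221
Quotient: -4x + 27, Remainder: -221


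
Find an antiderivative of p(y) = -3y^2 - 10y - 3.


Reverse power rule on each term:
  ∫ -3y^2 dy = -y^3
  ∫ -10y dy = -5y^2
  ∫ -3 dy = -3y
F(y) = -y^3 - 5y^2 - 3y + C


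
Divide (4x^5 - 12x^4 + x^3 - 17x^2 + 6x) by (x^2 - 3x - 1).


(4x^5 - 12x^4 + x^3 - 17x^2 + 6x) / (x^2 - 3x - 1)
Step 1: 4x^3 * (x^2 - 3x - 1) = 4x^5 - 12x^4 - 4x^3; subtract.
Step 2: 0 * (x^2 - 3x - 1) = 0; subtract.
Step 3: 5x * (x^2 - 3x - 1) = 5x^3 - 15x^2 - 5x; subtract.
Step 4: -2 * (x^2 - 3x - 1) = -2x^2 + 6x + 2; subtract.
Quotient: 4x^3 + 5x - 2, Remainder: 5x - 2


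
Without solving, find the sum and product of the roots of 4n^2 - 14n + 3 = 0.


For an^2+bn+c=0: sum = -b/a, product = c/a.
a=4, b=-14, c=3
Sum = -(-14)/4 = 7/2
Product = (3)/4 = 3/4


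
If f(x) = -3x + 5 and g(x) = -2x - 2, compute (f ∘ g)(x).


Substitute g(x) into f:
f(g(x)) = -3*(-2x - 2) + 5
Expand and combine: 6x + 11


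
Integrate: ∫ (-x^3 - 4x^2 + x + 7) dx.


Reverse power rule on each term:
  ∫ -x^3 dx = -(1/4)x^4
  ∫ -4x^2 dx = -(4/3)x^3
  ∫ x dx = (1/2)x^2
  ∫ 7 dx = 7x
F(x) = -(1/4)x^4 - (4/3)x^3 + (1/2)x^2 + 7x + C


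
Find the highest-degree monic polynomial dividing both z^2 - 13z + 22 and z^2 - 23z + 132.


Factor each:
  z^2 - 13z + 22 = (z - 11)(z - 2)
  z^2 - 23z + 132 = (z - 11)(z - 12)
Common monic factor: z - 11


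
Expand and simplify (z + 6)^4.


Expand (z + 6)^4 by repeated multiplication:
  (z + 6)^2 = z^2 + 12z + 36
  (z + 6)^3 = z^3 + 18z^2 + 108z + 216
= z^4 + 24z^3 + 216z^2 + 864z + 1296


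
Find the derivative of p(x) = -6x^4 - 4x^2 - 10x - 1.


Apply the power rule term by term:
  d/dx(-6x^4) = -24x^3
  d/dx(-4x^2) = -8x
  d/dx(-10x) = -10
  d/dx(-1) = 0
p'(x) = -24x^3 - 8x - 10


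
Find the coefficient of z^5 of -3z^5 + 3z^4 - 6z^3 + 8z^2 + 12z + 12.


Read off the coefficient of z^5: -3


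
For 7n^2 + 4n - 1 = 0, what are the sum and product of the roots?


For an^2+bn+c=0: sum = -b/a, product = c/a.
a=7, b=4, c=-1
Sum = -(4)/7 = -4/7
Product = (-1)/7 = -1/7


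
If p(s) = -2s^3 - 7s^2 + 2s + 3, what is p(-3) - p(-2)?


p(-3) = -12
p(-2) = -13
p(-3) - p(-2) = -12 + 13 = 1


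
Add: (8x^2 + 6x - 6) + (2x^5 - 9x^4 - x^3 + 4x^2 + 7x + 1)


Align terms by degree and add:
  8x^2 + 6x - 6
+ 2x^5 - 9x^4 - x^3 + 4x^2 + 7x + 1
= 2x^5 - 9x^4 - x^3 + 12x^2 + 13x - 5


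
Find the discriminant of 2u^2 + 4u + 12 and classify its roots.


D = b^2 - 4ac = (4)^2 - 4(2)(12) = 16 - 96 = -80
Since D < 0: two complex conjugate roots (no real roots)


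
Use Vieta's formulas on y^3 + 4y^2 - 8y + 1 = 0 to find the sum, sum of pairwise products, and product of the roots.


Monic cubic y^3+by^2+cy+d=0: sum=-b, pairwise sum=c, product=-d.
b=4, c=-8, d=1
r1+r2+r3 = -4
r1r2+r1r3+r2r3 = -8
r1r2r3 = -1


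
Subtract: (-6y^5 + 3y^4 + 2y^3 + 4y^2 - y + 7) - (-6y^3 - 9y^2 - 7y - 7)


Distribute the minus sign:
  (-6y^5 + 3y^4 + 2y^3 + 4y^2 - y + 7)
- (-6y^3 - 9y^2 - 7y - 7)
Negate second polynomial: 6y^3 + 9y^2 + 7y + 7
Add: -6y^5 + 3y^4 + 8y^3 + 13y^2 + 6y + 14


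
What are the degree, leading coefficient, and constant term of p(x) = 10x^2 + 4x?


Highest power of x is 2, with coefficient 10. Constant term is 0.
Degree = 2, leading coefficient = 10, constant term = 0


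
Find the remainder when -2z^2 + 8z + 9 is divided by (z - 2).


By the Remainder Theorem, the remainder equals p(2):
  -2*(2)^2 = -8
  8*(2)^1 = 16
  constant: 9
Sum: -8 + 16 + 9 = 17


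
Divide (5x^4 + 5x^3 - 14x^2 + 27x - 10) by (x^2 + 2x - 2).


(5x^4 + 5x^3 - 14x^2 + 27x - 10) / (x^2 + 2x - 2)
Step 1: 5x^2 * (x^2 + 2x - 2) = 5x^4 + 10x^3 - 10x^2; subtract.
Step 2: -5x * (x^2 + 2x - 2) = -5x^3 - 10x^2 + 10x; subtract.
Step 3: 6 * (x^2 + 2x - 2) = 6x^2 + 12x - 12; subtract.
Quotient: 5x^2 - 5x + 6, Remainder: 5x + 2


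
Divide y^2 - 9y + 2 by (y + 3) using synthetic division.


Synthetic division with c = -3. Coefficients: 1, -9, 2
Bring down 1.
  1 * -3 = -3; -3 - 9 = -12
  -12 * -3 = 36; 36 + 2 = 38
Quotient: y - 12, Remainder: 38


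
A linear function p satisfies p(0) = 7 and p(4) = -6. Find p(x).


p(x) = mx + b. Using p(0)=7, p(4)=-6:
m = (7 + 6)/(0 - 4) = 13/-4 = -13/4
b = 7 - m*(0) = 7 = 7
p(x) = -(13/4)x + 7


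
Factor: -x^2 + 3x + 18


Roots satisfy r1 + r2 = -b/a = 3 and r1*r2 = c/a = -18.
So r1 = 6, r2 = -3.
-x^2 + 3x + 18 = -(x - r1)(x - r2) = -(x - 6)(x + 3)


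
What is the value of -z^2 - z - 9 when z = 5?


Using direct substitution:
  -1 * (5)^2 = -25
  -1 * (5)^1 = -5
  constant: -9
Sum = -25 - 5 - 9 = -39


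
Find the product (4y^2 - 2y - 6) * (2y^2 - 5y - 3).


Distribute each term of the first polynomial:
  (4y^2)(2y^2 - 5y - 3) = 8y^4 - 20y^3 - 12y^2
  (-2y)(2y^2 - 5y - 3) = -4y^3 + 10y^2 + 6y
  (-6)(2y^2 - 5y - 3) = -12y^2 + 30y + 18
Sum: 8y^4 - 24y^3 - 14y^2 + 36y + 18


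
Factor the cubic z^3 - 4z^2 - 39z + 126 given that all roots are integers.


Try integer roots (divisors of 126). z=7: p(7)=0.
Divide out (z - 7): quotient is z^2 + 3z - 18.
Factor the quadratic: (z - 3)(z + 6)
Result: (z - 7)(z - 3)(z + 6)


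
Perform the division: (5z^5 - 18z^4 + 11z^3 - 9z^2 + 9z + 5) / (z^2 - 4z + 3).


(5z^5 - 18z^4 + 11z^3 - 9z^2 + 9z + 5) / (z^2 - 4z + 3)
Step 1: 5z^3 * (z^2 - 4z + 3) = 5z^5 - 20z^4 + 15z^3; subtract.
Step 2: 2z^2 * (z^2 - 4z + 3) = 2z^4 - 8z^3 + 6z^2; subtract.
Step 3: 4z * (z^2 - 4z + 3) = 4z^3 - 16z^2 + 12z; subtract.
Step 4: 1 * (z^2 - 4z + 3) = z^2 - 4z + 3; subtract.
Quotient: 5z^3 + 2z^2 + 4z + 1, Remainder: z + 2


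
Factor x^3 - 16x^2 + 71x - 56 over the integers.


Try integer roots (divisors of -56). x=1: p(1)=0.
Divide out (x - 1): quotient is x^2 - 15x + 56.
Factor the quadratic: (x - 7)(x - 8)
Result: (x - 1)(x - 7)(x - 8)


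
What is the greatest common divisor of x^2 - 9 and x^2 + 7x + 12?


Factor each:
  x^2 - 9 = (x + 3)(x - 3)
  x^2 + 7x + 12 = (x + 3)(x + 4)
Common monic factor: x + 3


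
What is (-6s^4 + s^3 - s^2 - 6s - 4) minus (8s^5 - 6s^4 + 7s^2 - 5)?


Distribute the minus sign:
  (-6s^4 + s^3 - s^2 - 6s - 4)
- (8s^5 - 6s^4 + 7s^2 - 5)
Negate second polynomial: -8s^5 + 6s^4 - 7s^2 + 5
Add: -8s^5 + s^3 - 8s^2 - 6s + 1


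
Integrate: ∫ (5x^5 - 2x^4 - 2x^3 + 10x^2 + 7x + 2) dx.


Reverse power rule on each term:
  ∫ 5x^5 dx = (5/6)x^6
  ∫ -2x^4 dx = -(2/5)x^5
  ∫ -2x^3 dx = -(1/2)x^4
  ∫ 10x^2 dx = (10/3)x^3
  ∫ 7x dx = (7/2)x^2
  ∫ 2 dx = 2x
F(x) = (5/6)x^6 - (2/5)x^5 - (1/2)x^4 + (10/3)x^3 + (7/2)x^2 + 2x + C


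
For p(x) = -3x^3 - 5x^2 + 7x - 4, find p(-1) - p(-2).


p(-1) = -13
p(-2) = -14
p(-1) - p(-2) = -13 + 14 = 1


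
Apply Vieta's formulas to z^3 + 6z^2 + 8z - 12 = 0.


Monic cubic z^3+bz^2+cz+d=0: sum=-b, pairwise sum=c, product=-d.
b=6, c=8, d=-12
r1+r2+r3 = -6
r1r2+r1r3+r2r3 = 8
r1r2r3 = 12


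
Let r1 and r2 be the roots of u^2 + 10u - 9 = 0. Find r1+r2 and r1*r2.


For au^2+bu+c=0: sum = -b/a, product = c/a.
a=1, b=10, c=-9
Sum = -(10)/1 = -10
Product = (-9)/1 = -9


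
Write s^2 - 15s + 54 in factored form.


Roots satisfy r1 + r2 = -b/a = 15 and r1*r2 = c/a = 54.
So r1 = 6, r2 = 9.
s^2 - 15s + 54 = (s - r1)(s - r2) = (s - 6)(s - 9)


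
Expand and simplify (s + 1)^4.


Expand (s + 1)^4 by repeated multiplication:
  (s + 1)^2 = s^2 + 2s + 1
  (s + 1)^3 = s^3 + 3s^2 + 3s + 1
= s^4 + 4s^3 + 6s^2 + 4s + 1


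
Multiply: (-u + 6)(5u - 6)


Distribute each term of the first polynomial:
  (-u)(5u - 6) = -5u^2 + 6u
  (6)(5u - 6) = 30u - 36
Sum: -5u^2 + 36u - 36


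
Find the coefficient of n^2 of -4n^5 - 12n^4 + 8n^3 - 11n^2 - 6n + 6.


Read off the coefficient of n^2: -11


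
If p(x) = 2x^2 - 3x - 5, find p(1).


Using direct substitution:
  2 * (1)^2 = 2
  -3 * (1)^1 = -3
  constant: -5
Sum = 2 - 3 - 5 = -6


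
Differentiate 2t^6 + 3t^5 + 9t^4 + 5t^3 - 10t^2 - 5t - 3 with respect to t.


Apply the power rule term by term:
  d/dt(2t^6) = 12t^5
  d/dt(3t^5) = 15t^4
  d/dt(9t^4) = 36t^3
  d/dt(5t^3) = 15t^2
  d/dt(-10t^2) = -20t
  d/dt(-5t) = -5
  d/dt(-3) = 0
p'(t) = 12t^5 + 15t^4 + 36t^3 + 15t^2 - 20t - 5


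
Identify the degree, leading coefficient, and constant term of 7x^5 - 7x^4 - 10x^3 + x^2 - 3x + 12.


Highest power of x is 5, with coefficient 7. Constant term is 12.
Degree = 5, leading coefficient = 7, constant term = 12


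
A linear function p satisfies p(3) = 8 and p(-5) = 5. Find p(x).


p(x) = mx + b. Using p(3)=8, p(-5)=5:
m = (8 - 5)/(3 + 5) = 3/8 = 3/8
b = 8 - m*(3) = 8 - 9/8 = 55/8
p(x) = (3/8)x + (55/8)


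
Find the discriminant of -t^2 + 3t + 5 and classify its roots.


D = b^2 - 4ac = (3)^2 - 4(-1)(5) = 9 + 20 = 29
Since D > 0: two distinct irrational roots


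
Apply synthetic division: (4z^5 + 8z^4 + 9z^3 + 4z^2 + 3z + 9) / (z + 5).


Synthetic division with c = -5. Coefficients: 4, 8, 9, 4, 3, 9
Bring down 4.
  4 * -5 = -20; -20 + 8 = -12
  -12 * -5 = 60; 60 + 9 = 69
  69 * -5 = -345; -345 + 4 = -341
  -341 * -5 = 1705; 1705 + 3 = 1708
  1708 * -5 = -8540; -8540 + 9 = -8531
Quotient: 4z^4 - 12z^3 + 69z^2 - 341z + 1708, Remainder: -8531


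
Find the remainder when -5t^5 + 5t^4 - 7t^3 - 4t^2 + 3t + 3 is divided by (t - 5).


By the Remainder Theorem, the remainder equals p(5):
  -5*(5)^5 = -15625
  5*(5)^4 = 3125
  -7*(5)^3 = -875
  -4*(5)^2 = -100
  3*(5)^1 = 15
  constant: 3
Sum: -15625 + 3125 - 875 - 100 + 15 + 3 = -13457


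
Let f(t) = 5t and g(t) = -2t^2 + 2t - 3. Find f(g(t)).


Substitute g(t) into f:
f(g(t)) = 5*(-2t^2 + 2t - 3)
Expand and combine: -10t^2 + 10t - 15


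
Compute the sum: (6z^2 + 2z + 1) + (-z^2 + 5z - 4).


Align terms by degree and add:
  6z^2 + 2z + 1
  -z^2 + 5z - 4
= 5z^2 + 7z - 3


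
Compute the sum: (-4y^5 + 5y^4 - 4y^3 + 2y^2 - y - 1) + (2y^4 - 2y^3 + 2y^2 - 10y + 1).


Align terms by degree and add:
  -4y^5 + 5y^4 - 4y^3 + 2y^2 - y - 1
+ 2y^4 - 2y^3 + 2y^2 - 10y + 1
= -4y^5 + 7y^4 - 6y^3 + 4y^2 - 11y


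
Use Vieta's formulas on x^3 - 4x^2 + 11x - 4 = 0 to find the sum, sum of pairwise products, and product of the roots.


Monic cubic x^3+bx^2+cx+d=0: sum=-b, pairwise sum=c, product=-d.
b=-4, c=11, d=-4
r1+r2+r3 = 4
r1r2+r1r3+r2r3 = 11
r1r2r3 = 4


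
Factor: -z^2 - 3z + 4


Roots satisfy r1 + r2 = -b/a = -3 and r1*r2 = c/a = -4.
So r1 = -4, r2 = 1.
-z^2 - 3z + 4 = -(z - r1)(z - r2) = -(z + 4)(z - 1)


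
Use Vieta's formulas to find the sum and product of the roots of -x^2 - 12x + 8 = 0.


For ax^2+bx+c=0: sum = -b/a, product = c/a.
a=-1, b=-12, c=8
Sum = -(-12)/-1 = -12
Product = (8)/-1 = -8


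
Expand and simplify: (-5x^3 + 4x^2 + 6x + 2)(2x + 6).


Distribute each term of the first polynomial:
  (-5x^3)(2x + 6) = -10x^4 - 30x^3
  (4x^2)(2x + 6) = 8x^3 + 24x^2
  (6x)(2x + 6) = 12x^2 + 36x
  (2)(2x + 6) = 4x + 12
Sum: -10x^4 - 22x^3 + 36x^2 + 40x + 12


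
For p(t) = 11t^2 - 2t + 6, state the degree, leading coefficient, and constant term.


Highest power of t is 2, with coefficient 11. Constant term is 6.
Degree = 2, leading coefficient = 11, constant term = 6


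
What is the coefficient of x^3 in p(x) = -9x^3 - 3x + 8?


Read off the coefficient of x^3: -9


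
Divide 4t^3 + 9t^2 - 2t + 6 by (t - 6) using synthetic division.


Synthetic division with c = 6. Coefficients: 4, 9, -2, 6
Bring down 4.
  4 * 6 = 24; 24 + 9 = 33
  33 * 6 = 198; 198 - 2 = 196
  196 * 6 = 1176; 1176 + 6 = 1182
Quotient: 4t^2 + 33t + 196, Remainder: 1182


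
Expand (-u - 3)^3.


Expand (-u - 3)^3 by repeated multiplication:
  (-u - 3)^2 = u^2 + 6u + 9
= -u^3 - 9u^2 - 27u - 27


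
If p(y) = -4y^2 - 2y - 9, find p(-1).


Using direct substitution:
  -4 * (-1)^2 = -4
  -2 * (-1)^1 = 2
  constant: -9
Sum = -4 + 2 - 9 = -11


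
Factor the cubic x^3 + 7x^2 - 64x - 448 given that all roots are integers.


Try integer roots (divisors of -448). x=8: p(8)=0.
Divide out (x - 8): quotient is x^2 + 15x + 56.
Factor the quadratic: (x + 8)(x + 7)
Result: (x - 8)(x + 8)(x + 7)


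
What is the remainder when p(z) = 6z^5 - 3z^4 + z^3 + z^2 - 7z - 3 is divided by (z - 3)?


By the Remainder Theorem, the remainder equals p(3):
  6*(3)^5 = 1458
  -3*(3)^4 = -243
  1*(3)^3 = 27
  1*(3)^2 = 9
  -7*(3)^1 = -21
  constant: -3
Sum: 1458 - 243 + 27 + 9 - 21 - 3 = 1227


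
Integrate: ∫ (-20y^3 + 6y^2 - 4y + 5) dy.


Reverse power rule on each term:
  ∫ -20y^3 dy = -5y^4
  ∫ 6y^2 dy = 2y^3
  ∫ -4y dy = -2y^2
  ∫ 5 dy = 5y
F(y) = -5y^4 + 2y^3 - 2y^2 + 5y + C


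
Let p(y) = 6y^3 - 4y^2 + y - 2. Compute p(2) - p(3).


p(2) = 32
p(3) = 127
p(2) - p(3) = 32 - 127 = -95


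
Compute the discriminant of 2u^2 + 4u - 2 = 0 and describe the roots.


D = b^2 - 4ac = (4)^2 - 4(2)(-2) = 16 + 16 = 32
Since D > 0: two distinct irrational roots


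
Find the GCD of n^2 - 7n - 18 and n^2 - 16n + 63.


Factor each:
  n^2 - 7n - 18 = (n - 9)(n + 2)
  n^2 - 16n + 63 = (n - 9)(n - 7)
Common monic factor: n - 9


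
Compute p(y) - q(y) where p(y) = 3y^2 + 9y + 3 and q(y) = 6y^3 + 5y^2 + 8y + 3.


Distribute the minus sign:
  (3y^2 + 9y + 3)
- (6y^3 + 5y^2 + 8y + 3)
Negate second polynomial: -6y^3 - 5y^2 - 8y - 3
Add: -6y^3 - 2y^2 + y


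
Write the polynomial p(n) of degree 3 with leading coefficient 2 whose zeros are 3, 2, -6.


p(n) = 2(n - 3)(n - 2)(n + 6)
Expand: 2n^3 + 2n^2 - 48n + 72


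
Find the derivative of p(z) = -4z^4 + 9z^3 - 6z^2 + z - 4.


Apply the power rule term by term:
  d/dz(-4z^4) = -16z^3
  d/dz(9z^3) = 27z^2
  d/dz(-6z^2) = -12z
  d/dz(z) = 1
  d/dz(-4) = 0
p'(z) = -16z^3 + 27z^2 - 12z + 1


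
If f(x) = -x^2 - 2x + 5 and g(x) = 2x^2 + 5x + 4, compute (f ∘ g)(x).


Substitute g(x) into f:
f(g(x)) = -1*(2x^2 + 5x + 4)^2 + (-2)*(2x^2 + 5x + 4) + 5
(2x^2 + 5x + 4)^2 = 4x^4 + 20x^3 + 41x^2 + 40x + 16
Expand and combine: -4x^4 - 20x^3 - 45x^2 - 50x - 19


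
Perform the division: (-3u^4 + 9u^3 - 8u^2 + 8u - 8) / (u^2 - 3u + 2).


(-3u^4 + 9u^3 - 8u^2 + 8u - 8) / (u^2 - 3u + 2)
Step 1: -3u^2 * (u^2 - 3u + 2) = -3u^4 + 9u^3 - 6u^2; subtract.
Step 2: 0 * (u^2 - 3u + 2) = 0; subtract.
Step 3: -2 * (u^2 - 3u + 2) = -2u^2 + 6u - 4; subtract.
Quotient: -3u^2 - 2, Remainder: 2u - 4


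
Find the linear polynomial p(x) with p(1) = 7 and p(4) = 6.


p(x) = mx + b. Using p(1)=7, p(4)=6:
m = (7 - 6)/(1 - 4) = 1/-3 = -1/3
b = 7 - m*(1) = 7 + 1/3 = 22/3
p(x) = -(1/3)x + (22/3)


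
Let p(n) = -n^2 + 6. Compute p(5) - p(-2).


p(5) = -19
p(-2) = 2
p(5) - p(-2) = -19 - 2 = -21


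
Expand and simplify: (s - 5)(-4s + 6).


Distribute each term of the first polynomial:
  (s)(-4s + 6) = -4s^2 + 6s
  (-5)(-4s + 6) = 20s - 30
Sum: -4s^2 + 26s - 30


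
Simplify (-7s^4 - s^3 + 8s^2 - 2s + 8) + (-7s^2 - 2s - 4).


Align terms by degree and add:
  -7s^4 - s^3 + 8s^2 - 2s + 8
  -7s^2 - 2s - 4
= -7s^4 - s^3 + s^2 - 4s + 4


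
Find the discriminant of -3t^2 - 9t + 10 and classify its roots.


D = b^2 - 4ac = (-9)^2 - 4(-3)(10) = 81 + 120 = 201
Since D > 0: two distinct irrational roots


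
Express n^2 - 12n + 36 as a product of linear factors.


Roots satisfy r1 + r2 = -b/a = 12 and r1*r2 = c/a = 36.
So r1 = 6, r2 = 6.
n^2 - 12n + 36 = (n - r1)(n - r2) = (n - 6)(n - 6)


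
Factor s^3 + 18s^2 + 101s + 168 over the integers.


Try integer roots (divisors of 168). s=-8: p(-8)=0.
Divide out (s + 8): quotient is s^2 + 10s + 21.
Factor the quadratic: (s + 7)(s + 3)
Result: (s + 8)(s + 7)(s + 3)


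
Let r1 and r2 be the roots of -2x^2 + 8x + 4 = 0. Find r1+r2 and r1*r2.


For ax^2+bx+c=0: sum = -b/a, product = c/a.
a=-2, b=8, c=4
Sum = -(8)/-2 = 4
Product = (4)/-2 = -2


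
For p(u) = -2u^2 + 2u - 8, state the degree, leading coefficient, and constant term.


Highest power of u is 2, with coefficient -2. Constant term is -8.
Degree = 2, leading coefficient = -2, constant term = -8


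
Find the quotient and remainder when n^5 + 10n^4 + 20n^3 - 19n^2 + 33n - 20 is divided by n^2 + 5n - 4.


(n^5 + 10n^4 + 20n^3 - 19n^2 + 33n - 20) / (n^2 + 5n - 4)
Step 1: n^3 * (n^2 + 5n - 4) = n^5 + 5n^4 - 4n^3; subtract.
Step 2: 5n^2 * (n^2 + 5n - 4) = 5n^4 + 25n^3 - 20n^2; subtract.
Step 3: -n * (n^2 + 5n - 4) = -n^3 - 5n^2 + 4n; subtract.
Step 4: 6 * (n^2 + 5n - 4) = 6n^2 + 30n - 24; subtract.
Quotient: n^3 + 5n^2 - n + 6, Remainder: -n + 4


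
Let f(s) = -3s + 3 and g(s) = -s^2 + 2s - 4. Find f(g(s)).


Substitute g(s) into f:
f(g(s)) = -3*(-s^2 + 2s - 4) + 3
Expand and combine: 3s^2 - 6s + 15


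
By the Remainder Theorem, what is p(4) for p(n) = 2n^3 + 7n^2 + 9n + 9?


By the Remainder Theorem, the remainder equals p(4):
  2*(4)^3 = 128
  7*(4)^2 = 112
  9*(4)^1 = 36
  constant: 9
Sum: 128 + 112 + 36 + 9 = 285


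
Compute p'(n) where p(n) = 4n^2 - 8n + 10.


Apply the power rule term by term:
  d/dn(4n^2) = 8n
  d/dn(-8n) = -8
  d/dn(10) = 0
p'(n) = 8n - 8


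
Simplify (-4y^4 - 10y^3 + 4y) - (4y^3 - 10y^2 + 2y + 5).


Distribute the minus sign:
  (-4y^4 - 10y^3 + 4y)
- (4y^3 - 10y^2 + 2y + 5)
Negate second polynomial: -4y^3 + 10y^2 - 2y - 5
Add: -4y^4 - 14y^3 + 10y^2 + 2y - 5


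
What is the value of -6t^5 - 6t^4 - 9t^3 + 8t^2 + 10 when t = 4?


Using direct substitution:
  -6 * (4)^5 = -6144
  -6 * (4)^4 = -1536
  -9 * (4)^3 = -576
  8 * (4)^2 = 128
  0 * (4)^1 = 0
  constant: 10
Sum = -6144 - 1536 - 576 + 128 + 0 + 10 = -8118


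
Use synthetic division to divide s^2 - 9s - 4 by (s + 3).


Synthetic division with c = -3. Coefficients: 1, -9, -4
Bring down 1.
  1 * -3 = -3; -3 - 9 = -12
  -12 * -3 = 36; 36 - 4 = 32
Quotient: s - 12, Remainder: 32


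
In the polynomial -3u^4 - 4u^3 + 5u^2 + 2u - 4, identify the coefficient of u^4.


Read off the coefficient of u^4: -3


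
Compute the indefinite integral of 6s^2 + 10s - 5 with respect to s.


Reverse power rule on each term:
  ∫ 6s^2 ds = 2s^3
  ∫ 10s ds = 5s^2
  ∫ -5 ds = -5s
F(s) = 2s^3 + 5s^2 - 5s + C


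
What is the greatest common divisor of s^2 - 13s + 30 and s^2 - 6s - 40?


Factor each:
  s^2 - 13s + 30 = (s - 10)(s - 3)
  s^2 - 6s - 40 = (s - 10)(s + 4)
Common monic factor: s - 10


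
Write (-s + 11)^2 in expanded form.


Expand (-s + 11)^2 by repeated multiplication:
= s^2 - 22s + 121


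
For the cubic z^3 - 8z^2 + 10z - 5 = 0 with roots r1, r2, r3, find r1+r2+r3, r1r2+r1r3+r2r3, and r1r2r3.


Monic cubic z^3+bz^2+cz+d=0: sum=-b, pairwise sum=c, product=-d.
b=-8, c=10, d=-5
r1+r2+r3 = 8
r1r2+r1r3+r2r3 = 10
r1r2r3 = 5


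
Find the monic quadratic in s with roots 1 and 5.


p(s) = (s - 1)(s - 5)
Expand: s^2 - 6s + 5


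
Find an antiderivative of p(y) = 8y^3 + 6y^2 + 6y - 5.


Reverse power rule on each term:
  ∫ 8y^3 dy = 2y^4
  ∫ 6y^2 dy = 2y^3
  ∫ 6y dy = 3y^2
  ∫ -5 dy = -5y
F(y) = 2y^4 + 2y^3 + 3y^2 - 5y + C


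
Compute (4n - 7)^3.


Expand (4n - 7)^3 by repeated multiplication:
  (4n - 7)^2 = 16n^2 - 56n + 49
= 64n^3 - 336n^2 + 588n - 343


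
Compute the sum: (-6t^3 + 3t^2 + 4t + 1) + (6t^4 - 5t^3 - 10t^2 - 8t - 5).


Align terms by degree and add:
  -6t^3 + 3t^2 + 4t + 1
+ 6t^4 - 5t^3 - 10t^2 - 8t - 5
= 6t^4 - 11t^3 - 7t^2 - 4t - 4


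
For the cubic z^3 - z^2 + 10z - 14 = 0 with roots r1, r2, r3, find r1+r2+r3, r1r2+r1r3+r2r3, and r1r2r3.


Monic cubic z^3+bz^2+cz+d=0: sum=-b, pairwise sum=c, product=-d.
b=-1, c=10, d=-14
r1+r2+r3 = 1
r1r2+r1r3+r2r3 = 10
r1r2r3 = 14


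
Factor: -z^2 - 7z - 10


Roots satisfy r1 + r2 = -b/a = -7 and r1*r2 = c/a = 10.
So r1 = -2, r2 = -5.
-z^2 - 7z - 10 = -(z - r1)(z - r2) = -(z + 2)(z + 5)


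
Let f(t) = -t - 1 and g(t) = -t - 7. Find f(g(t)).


Substitute g(t) into f:
f(g(t)) = -1*(-t - 7) + (-1)
Expand and combine: t + 6


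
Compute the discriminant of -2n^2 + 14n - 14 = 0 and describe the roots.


D = b^2 - 4ac = (14)^2 - 4(-2)(-14) = 196 - 112 = 84
Since D > 0: two distinct irrational roots


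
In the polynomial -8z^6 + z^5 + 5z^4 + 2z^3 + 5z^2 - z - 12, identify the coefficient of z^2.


Read off the coefficient of z^2: 5


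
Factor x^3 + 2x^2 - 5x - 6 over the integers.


Try integer roots (divisors of -6). x=-1: p(-1)=0.
Divide out (x + 1): quotient is x^2 + x - 6.
Factor the quadratic: (x - 2)(x + 3)
Result: (x + 1)(x - 2)(x + 3)


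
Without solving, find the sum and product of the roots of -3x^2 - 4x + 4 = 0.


For ax^2+bx+c=0: sum = -b/a, product = c/a.
a=-3, b=-4, c=4
Sum = -(-4)/-3 = -4/3
Product = (4)/-3 = -4/3


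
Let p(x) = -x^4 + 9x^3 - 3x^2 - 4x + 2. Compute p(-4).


Using direct substitution:
  -1 * (-4)^4 = -256
  9 * (-4)^3 = -576
  -3 * (-4)^2 = -48
  -4 * (-4)^1 = 16
  constant: 2
Sum = -256 - 576 - 48 + 16 + 2 = -862


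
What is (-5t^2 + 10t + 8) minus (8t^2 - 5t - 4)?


Distribute the minus sign:
  (-5t^2 + 10t + 8)
- (8t^2 - 5t - 4)
Negate second polynomial: -8t^2 + 5t + 4
Add: -13t^2 + 15t + 12


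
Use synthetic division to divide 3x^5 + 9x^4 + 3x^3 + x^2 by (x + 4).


Synthetic division with c = -4. Coefficients: 3, 9, 3, 1, 0, 0
Bring down 3.
  3 * -4 = -12; -12 + 9 = -3
  -3 * -4 = 12; 12 + 3 = 15
  15 * -4 = -60; -60 + 1 = -59
  -59 * -4 = 236; 236 + 0 = 236
  236 * -4 = -944; -944 + 0 = -944
Quotient: 3x^4 - 3x^3 + 15x^2 - 59x + 236, Remainder: -944


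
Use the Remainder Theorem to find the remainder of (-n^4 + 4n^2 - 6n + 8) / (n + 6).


By the Remainder Theorem, the remainder equals p(-6):
  -1*(-6)^4 = -1296
  0*(-6)^3 = 0
  4*(-6)^2 = 144
  -6*(-6)^1 = 36
  constant: 8
Sum: -1296 + 0 + 144 + 36 + 8 = -1108


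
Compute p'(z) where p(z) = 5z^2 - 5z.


Apply the power rule term by term:
  d/dz(5z^2) = 10z
  d/dz(-5z) = -5
p'(z) = 10z - 5


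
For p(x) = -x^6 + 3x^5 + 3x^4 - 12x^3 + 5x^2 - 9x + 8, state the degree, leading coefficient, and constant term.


Highest power of x is 6, with coefficient -1. Constant term is 8.
Degree = 6, leading coefficient = -1, constant term = 8


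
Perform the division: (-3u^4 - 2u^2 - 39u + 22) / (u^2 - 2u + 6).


(-3u^4 - 2u^2 - 39u + 22) / (u^2 - 2u + 6)
Step 1: -3u^2 * (u^2 - 2u + 6) = -3u^4 + 6u^3 - 18u^2; subtract.
Step 2: -6u * (u^2 - 2u + 6) = -6u^3 + 12u^2 - 36u; subtract.
Step 3: 4 * (u^2 - 2u + 6) = 4u^2 - 8u + 24; subtract.
Quotient: -3u^2 - 6u + 4, Remainder: 5u - 2


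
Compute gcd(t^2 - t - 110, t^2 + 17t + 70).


Factor each:
  t^2 - t - 110 = (t + 10)(t - 11)
  t^2 + 17t + 70 = (t + 10)(t + 7)
Common monic factor: t + 10


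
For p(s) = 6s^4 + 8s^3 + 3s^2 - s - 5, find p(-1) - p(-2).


p(-1) = -3
p(-2) = 41
p(-1) - p(-2) = -3 - 41 = -44


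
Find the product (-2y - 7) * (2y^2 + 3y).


Distribute each term of the first polynomial:
  (-2y)(2y^2 + 3y) = -4y^3 - 6y^2
  (-7)(2y^2 + 3y) = -14y^2 - 21y
Sum: -4y^3 - 20y^2 - 21y


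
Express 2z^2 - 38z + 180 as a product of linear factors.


Roots satisfy r1 + r2 = -b/a = 19 and r1*r2 = c/a = 90.
So r1 = 10, r2 = 9.
2z^2 - 38z + 180 = 2(z - r1)(z - r2) = 2(z - 10)(z - 9)


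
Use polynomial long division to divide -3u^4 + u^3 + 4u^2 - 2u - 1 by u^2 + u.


(-3u^4 + u^3 + 4u^2 - 2u - 1) / (u^2 + u)
Step 1: -3u^2 * (u^2 + u) = -3u^4 - 3u^3; subtract.
Step 2: 4u * (u^2 + u) = 4u^3 + 4u^2; subtract.
Step 3: 0 * (u^2 + u) = 0; subtract.
Quotient: -3u^2 + 4u, Remainder: -2u - 1


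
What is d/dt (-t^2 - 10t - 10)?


Apply the power rule term by term:
  d/dt(-t^2) = -2t
  d/dt(-10t) = -10
  d/dt(-10) = 0
p'(t) = -2t - 10


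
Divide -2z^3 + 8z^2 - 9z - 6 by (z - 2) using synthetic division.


Synthetic division with c = 2. Coefficients: -2, 8, -9, -6
Bring down -2.
  -2 * 2 = -4; -4 + 8 = 4
  4 * 2 = 8; 8 - 9 = -1
  -1 * 2 = -2; -2 - 6 = -8
Quotient: -2z^2 + 4z - 1, Remainder: -8


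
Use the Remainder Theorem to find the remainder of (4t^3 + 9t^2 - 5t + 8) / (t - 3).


By the Remainder Theorem, the remainder equals p(3):
  4*(3)^3 = 108
  9*(3)^2 = 81
  -5*(3)^1 = -15
  constant: 8
Sum: 108 + 81 - 15 + 8 = 182


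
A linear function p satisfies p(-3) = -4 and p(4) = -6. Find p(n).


p(n) = mn + b. Using p(-3)=-4, p(4)=-6:
m = (-4 + 6)/(-3 - 4) = 2/-7 = -2/7
b = -4 - m*(-3) = -4 - 6/7 = -34/7
p(n) = -(2/7)n - (34/7)


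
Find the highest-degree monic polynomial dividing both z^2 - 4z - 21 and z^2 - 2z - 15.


Factor each:
  z^2 - 4z - 21 = (z + 3)(z - 7)
  z^2 - 2z - 15 = (z + 3)(z - 5)
Common monic factor: z + 3


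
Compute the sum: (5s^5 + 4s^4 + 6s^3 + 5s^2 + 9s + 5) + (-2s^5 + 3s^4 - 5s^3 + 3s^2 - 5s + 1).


Align terms by degree and add:
  5s^5 + 4s^4 + 6s^3 + 5s^2 + 9s + 5
  -2s^5 + 3s^4 - 5s^3 + 3s^2 - 5s + 1
= 3s^5 + 7s^4 + s^3 + 8s^2 + 4s + 6


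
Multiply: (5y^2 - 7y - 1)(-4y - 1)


Distribute each term of the first polynomial:
  (5y^2)(-4y - 1) = -20y^3 - 5y^2
  (-7y)(-4y - 1) = 28y^2 + 7y
  (-1)(-4y - 1) = 4y + 1
Sum: -20y^3 + 23y^2 + 11y + 1


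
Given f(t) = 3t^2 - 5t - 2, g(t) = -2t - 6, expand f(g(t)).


Substitute g(t) into f:
f(g(t)) = 3*(-2t - 6)^2 + (-5)*(-2t - 6) + (-2)
(-2t - 6)^2 = 4t^2 + 24t + 36
Expand and combine: 12t^2 + 82t + 136


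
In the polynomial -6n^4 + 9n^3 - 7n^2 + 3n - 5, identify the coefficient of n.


Read off the coefficient of n: 3


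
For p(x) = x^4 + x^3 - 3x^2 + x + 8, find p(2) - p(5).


p(2) = 22
p(5) = 688
p(2) - p(5) = 22 - 688 = -666


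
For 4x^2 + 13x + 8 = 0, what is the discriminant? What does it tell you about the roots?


D = b^2 - 4ac = (13)^2 - 4(4)(8) = 169 - 128 = 41
Since D > 0: two distinct irrational roots


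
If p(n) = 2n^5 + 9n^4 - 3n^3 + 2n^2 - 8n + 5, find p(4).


Using direct substitution:
  2 * (4)^5 = 2048
  9 * (4)^4 = 2304
  -3 * (4)^3 = -192
  2 * (4)^2 = 32
  -8 * (4)^1 = -32
  constant: 5
Sum = 2048 + 2304 - 192 + 32 - 32 + 5 = 4165


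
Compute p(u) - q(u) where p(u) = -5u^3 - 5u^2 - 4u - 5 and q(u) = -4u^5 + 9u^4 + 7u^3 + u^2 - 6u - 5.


Distribute the minus sign:
  (-5u^3 - 5u^2 - 4u - 5)
- (-4u^5 + 9u^4 + 7u^3 + u^2 - 6u - 5)
Negate second polynomial: 4u^5 - 9u^4 - 7u^3 - u^2 + 6u + 5
Add: 4u^5 - 9u^4 - 12u^3 - 6u^2 + 2u


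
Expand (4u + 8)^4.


Expand (4u + 8)^4 by repeated multiplication:
  (4u + 8)^2 = 16u^2 + 64u + 64
  (4u + 8)^3 = 64u^3 + 384u^2 + 768u + 512
= 256u^4 + 2048u^3 + 6144u^2 + 8192u + 4096


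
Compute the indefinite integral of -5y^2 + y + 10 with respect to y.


Reverse power rule on each term:
  ∫ -5y^2 dy = -(5/3)y^3
  ∫ y dy = (1/2)y^2
  ∫ 10 dy = 10y
F(y) = -(5/3)y^3 + (1/2)y^2 + 10y + C


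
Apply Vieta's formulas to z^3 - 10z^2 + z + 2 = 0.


Monic cubic z^3+bz^2+cz+d=0: sum=-b, pairwise sum=c, product=-d.
b=-10, c=1, d=2
r1+r2+r3 = 10
r1r2+r1r3+r2r3 = 1
r1r2r3 = -2


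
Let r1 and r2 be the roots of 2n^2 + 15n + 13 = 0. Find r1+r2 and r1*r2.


For an^2+bn+c=0: sum = -b/a, product = c/a.
a=2, b=15, c=13
Sum = -(15)/2 = -15/2
Product = (13)/2 = 13/2


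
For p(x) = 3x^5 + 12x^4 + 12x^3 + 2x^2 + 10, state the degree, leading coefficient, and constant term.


Highest power of x is 5, with coefficient 3. Constant term is 10.
Degree = 5, leading coefficient = 3, constant term = 10


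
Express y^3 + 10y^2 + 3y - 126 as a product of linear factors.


Try integer roots (divisors of -126). y=3: p(3)=0.
Divide out (y - 3): quotient is y^2 + 13y + 42.
Factor the quadratic: (y + 6)(y + 7)
Result: (y - 3)(y + 6)(y + 7)


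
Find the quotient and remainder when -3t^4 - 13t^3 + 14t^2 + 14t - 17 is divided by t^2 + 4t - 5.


(-3t^4 - 13t^3 + 14t^2 + 14t - 17) / (t^2 + 4t - 5)
Step 1: -3t^2 * (t^2 + 4t - 5) = -3t^4 - 12t^3 + 15t^2; subtract.
Step 2: -t * (t^2 + 4t - 5) = -t^3 - 4t^2 + 5t; subtract.
Step 3: 3 * (t^2 + 4t - 5) = 3t^2 + 12t - 15; subtract.
Quotient: -3t^2 - t + 3, Remainder: -3t - 2


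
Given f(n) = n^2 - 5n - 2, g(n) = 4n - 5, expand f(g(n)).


Substitute g(n) into f:
f(g(n)) = 1*(4n - 5)^2 + (-5)*(4n - 5) + (-2)
(4n - 5)^2 = 16n^2 - 40n + 25
Expand and combine: 16n^2 - 60n + 48


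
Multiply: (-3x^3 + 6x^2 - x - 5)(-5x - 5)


Distribute each term of the first polynomial:
  (-3x^3)(-5x - 5) = 15x^4 + 15x^3
  (6x^2)(-5x - 5) = -30x^3 - 30x^2
  (-x)(-5x - 5) = 5x^2 + 5x
  (-5)(-5x - 5) = 25x + 25
Sum: 15x^4 - 15x^3 - 25x^2 + 30x + 25
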